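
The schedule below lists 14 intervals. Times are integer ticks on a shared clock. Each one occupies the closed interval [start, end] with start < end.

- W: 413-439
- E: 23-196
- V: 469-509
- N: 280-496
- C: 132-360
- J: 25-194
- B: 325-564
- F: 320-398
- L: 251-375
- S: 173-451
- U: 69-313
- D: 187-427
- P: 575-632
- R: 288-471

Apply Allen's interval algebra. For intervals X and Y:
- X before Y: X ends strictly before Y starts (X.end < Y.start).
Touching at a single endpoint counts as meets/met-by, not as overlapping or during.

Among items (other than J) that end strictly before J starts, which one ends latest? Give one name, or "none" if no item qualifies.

Target J = [25, 194].
B [325, 564] → after → excluded.
C [132, 360] → overlapped-by → excluded.
D [187, 427] → overlapped-by → excluded.
E [23, 196] → contains → excluded.
F [320, 398] → after → excluded.
L [251, 375] → after → excluded.
N [280, 496] → after → excluded.
P [575, 632] → after → excluded.
R [288, 471] → after → excluded.
S [173, 451] → overlapped-by → excluded.
U [69, 313] → overlapped-by → excluded.
V [469, 509] → after → excluded.
W [413, 439] → after → excluded.
No candidates → none.

none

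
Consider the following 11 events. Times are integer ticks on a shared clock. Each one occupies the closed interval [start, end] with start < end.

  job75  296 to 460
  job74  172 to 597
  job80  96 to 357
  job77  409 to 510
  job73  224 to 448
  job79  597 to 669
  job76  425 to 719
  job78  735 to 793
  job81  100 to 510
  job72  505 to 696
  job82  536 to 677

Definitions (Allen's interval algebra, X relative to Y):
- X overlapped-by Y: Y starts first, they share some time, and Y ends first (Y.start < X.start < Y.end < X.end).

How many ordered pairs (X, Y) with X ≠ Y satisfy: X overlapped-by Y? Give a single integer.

17

Checking all 110 ordered pairs for relation 'overlapped-by'; matching pairs in alphabetical order:
(job72, job74): job72 overlapped-by job74 ✓
(job72, job77): job72 overlapped-by job77 ✓
(job72, job81): job72 overlapped-by job81 ✓
(job73, job80): job73 overlapped-by job80 ✓
(job74, job80): job74 overlapped-by job80 ✓
(job74, job81): job74 overlapped-by job81 ✓
(job75, job73): job75 overlapped-by job73 ✓
(job75, job80): job75 overlapped-by job80 ✓
(job76, job73): job76 overlapped-by job73 ✓
(job76, job74): job76 overlapped-by job74 ✓
(job76, job75): job76 overlapped-by job75 ✓
(job76, job77): job76 overlapped-by job77 ✓
(job76, job81): job76 overlapped-by job81 ✓
(job77, job73): job77 overlapped-by job73 ✓
(job77, job75): job77 overlapped-by job75 ✓
(job81, job80): job81 overlapped-by job80 ✓
(job82, job74): job82 overlapped-by job74 ✓
Count: 17.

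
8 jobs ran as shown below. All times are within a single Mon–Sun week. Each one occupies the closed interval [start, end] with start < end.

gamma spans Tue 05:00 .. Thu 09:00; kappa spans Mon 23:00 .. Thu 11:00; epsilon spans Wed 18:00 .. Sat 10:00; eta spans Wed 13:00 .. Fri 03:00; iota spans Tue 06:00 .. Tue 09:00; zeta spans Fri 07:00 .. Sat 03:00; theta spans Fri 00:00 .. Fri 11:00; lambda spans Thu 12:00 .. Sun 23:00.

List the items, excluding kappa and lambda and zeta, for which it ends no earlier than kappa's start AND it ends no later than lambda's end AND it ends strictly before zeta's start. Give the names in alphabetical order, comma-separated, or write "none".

Conditions: its end is no earlier than kappa's start (X.end >= Mon 23:00) AND its end is no later than lambda's end (X.end <= Sun 23:00) AND its end is strictly before zeta's start (X.end < Fri 07:00).
epsilon: end Sat 10:00 >= Mon 23:00? ✓; end Sat 10:00 <= Sun 23:00? ✓; end Sat 10:00 < Fri 07:00? ✗ → no.
eta: end Fri 03:00 >= Mon 23:00? ✓; end Fri 03:00 <= Sun 23:00? ✓; end Fri 03:00 < Fri 07:00? ✓ → yes.
gamma: end Thu 09:00 >= Mon 23:00? ✓; end Thu 09:00 <= Sun 23:00? ✓; end Thu 09:00 < Fri 07:00? ✓ → yes.
iota: end Tue 09:00 >= Mon 23:00? ✓; end Tue 09:00 <= Sun 23:00? ✓; end Tue 09:00 < Fri 07:00? ✓ → yes.
theta: end Fri 11:00 >= Mon 23:00? ✓; end Fri 11:00 <= Sun 23:00? ✓; end Fri 11:00 < Fri 07:00? ✗ → no.
Result: eta, gamma, iota.

eta, gamma, iota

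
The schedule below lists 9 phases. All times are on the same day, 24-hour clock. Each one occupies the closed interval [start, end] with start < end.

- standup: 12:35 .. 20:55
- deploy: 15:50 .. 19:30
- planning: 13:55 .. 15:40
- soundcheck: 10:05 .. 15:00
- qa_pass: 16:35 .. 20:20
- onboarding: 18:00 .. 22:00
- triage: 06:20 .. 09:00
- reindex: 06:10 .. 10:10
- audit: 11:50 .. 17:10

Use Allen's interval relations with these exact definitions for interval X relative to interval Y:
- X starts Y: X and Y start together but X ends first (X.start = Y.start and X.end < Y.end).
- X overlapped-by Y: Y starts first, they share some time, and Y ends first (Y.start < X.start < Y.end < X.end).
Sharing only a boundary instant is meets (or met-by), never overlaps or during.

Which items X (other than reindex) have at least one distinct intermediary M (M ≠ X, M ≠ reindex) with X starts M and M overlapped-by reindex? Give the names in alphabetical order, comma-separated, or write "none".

none

Target reindex = [06:10, 10:10].
Intermediaries M with M overlapped-by reindex: soundcheck.
Via soundcheck — items with X starts soundcheck: none.
Union: none.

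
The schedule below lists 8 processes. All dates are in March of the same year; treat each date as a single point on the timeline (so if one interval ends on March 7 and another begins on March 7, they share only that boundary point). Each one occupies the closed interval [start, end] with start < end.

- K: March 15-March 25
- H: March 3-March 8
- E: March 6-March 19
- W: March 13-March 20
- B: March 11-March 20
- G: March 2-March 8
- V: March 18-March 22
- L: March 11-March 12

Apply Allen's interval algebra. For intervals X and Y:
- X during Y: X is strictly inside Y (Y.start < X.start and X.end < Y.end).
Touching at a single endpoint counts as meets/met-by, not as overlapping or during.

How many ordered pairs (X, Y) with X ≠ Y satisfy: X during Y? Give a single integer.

2

Checking all 56 ordered pairs for relation 'during'; matching pairs in alphabetical order:
(L, E): L during E ✓
(V, K): V during K ✓
Count: 2.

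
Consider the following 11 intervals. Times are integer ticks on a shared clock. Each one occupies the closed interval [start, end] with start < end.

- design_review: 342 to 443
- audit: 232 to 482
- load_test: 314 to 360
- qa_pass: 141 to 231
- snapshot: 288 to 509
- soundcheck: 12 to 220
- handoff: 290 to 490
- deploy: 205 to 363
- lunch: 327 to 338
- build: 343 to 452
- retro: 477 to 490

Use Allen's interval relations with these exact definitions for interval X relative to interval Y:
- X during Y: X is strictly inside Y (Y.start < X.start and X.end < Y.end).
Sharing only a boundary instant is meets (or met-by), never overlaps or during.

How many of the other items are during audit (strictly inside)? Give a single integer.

Target audit = [232, 482].
build [343, 452] → during → counts.
deploy [205, 363] → overlaps → no.
design_review [342, 443] → during → counts.
handoff [290, 490] → overlapped-by → no.
load_test [314, 360] → during → counts.
lunch [327, 338] → during → counts.
qa_pass [141, 231] → before → no.
retro [477, 490] → overlapped-by → no.
snapshot [288, 509] → overlapped-by → no.
soundcheck [12, 220] → before → no.
Total: 4.

4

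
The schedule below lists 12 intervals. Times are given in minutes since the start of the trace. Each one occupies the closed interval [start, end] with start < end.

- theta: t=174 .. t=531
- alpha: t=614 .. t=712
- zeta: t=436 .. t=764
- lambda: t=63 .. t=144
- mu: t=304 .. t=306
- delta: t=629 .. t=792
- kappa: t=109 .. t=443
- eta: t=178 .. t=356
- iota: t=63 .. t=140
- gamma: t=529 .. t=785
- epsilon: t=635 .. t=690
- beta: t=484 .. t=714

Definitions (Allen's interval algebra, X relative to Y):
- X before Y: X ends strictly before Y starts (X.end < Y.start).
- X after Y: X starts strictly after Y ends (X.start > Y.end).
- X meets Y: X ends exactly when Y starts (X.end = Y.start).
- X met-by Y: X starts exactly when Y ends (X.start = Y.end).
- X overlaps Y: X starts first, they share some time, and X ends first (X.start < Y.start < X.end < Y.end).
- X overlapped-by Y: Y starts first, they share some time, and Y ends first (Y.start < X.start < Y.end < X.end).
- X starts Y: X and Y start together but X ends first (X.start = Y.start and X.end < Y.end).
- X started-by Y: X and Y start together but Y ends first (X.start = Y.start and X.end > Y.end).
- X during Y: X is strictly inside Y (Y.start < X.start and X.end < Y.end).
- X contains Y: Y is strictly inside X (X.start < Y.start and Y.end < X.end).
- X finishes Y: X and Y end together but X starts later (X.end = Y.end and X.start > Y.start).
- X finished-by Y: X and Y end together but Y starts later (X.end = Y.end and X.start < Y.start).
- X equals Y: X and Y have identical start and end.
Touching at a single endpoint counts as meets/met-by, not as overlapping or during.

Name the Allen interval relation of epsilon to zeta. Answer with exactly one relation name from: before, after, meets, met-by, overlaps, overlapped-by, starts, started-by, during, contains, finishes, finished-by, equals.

epsilon = [t=635, t=690]; zeta = [t=436, t=764].
Compare endpoints: epsilon.start > zeta.start, epsilon.start < zeta.end, epsilon.end > zeta.start, epsilon.end < zeta.end.
That pattern is 'during'.

during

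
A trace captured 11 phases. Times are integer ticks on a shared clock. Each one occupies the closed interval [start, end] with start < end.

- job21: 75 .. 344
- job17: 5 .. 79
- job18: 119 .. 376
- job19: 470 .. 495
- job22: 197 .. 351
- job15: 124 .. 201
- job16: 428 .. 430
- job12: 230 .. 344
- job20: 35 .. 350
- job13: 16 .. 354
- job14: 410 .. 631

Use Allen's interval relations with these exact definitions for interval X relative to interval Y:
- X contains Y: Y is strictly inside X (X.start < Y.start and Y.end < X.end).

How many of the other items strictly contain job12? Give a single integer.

4

Target job12 = [230, 344].
job13 [16, 354] → contains → counts.
job14 [410, 631] → after → no.
job15 [124, 201] → before → no.
job16 [428, 430] → after → no.
job17 [5, 79] → before → no.
job18 [119, 376] → contains → counts.
job19 [470, 495] → after → no.
job20 [35, 350] → contains → counts.
job21 [75, 344] → finished-by → no.
job22 [197, 351] → contains → counts.
Total: 4.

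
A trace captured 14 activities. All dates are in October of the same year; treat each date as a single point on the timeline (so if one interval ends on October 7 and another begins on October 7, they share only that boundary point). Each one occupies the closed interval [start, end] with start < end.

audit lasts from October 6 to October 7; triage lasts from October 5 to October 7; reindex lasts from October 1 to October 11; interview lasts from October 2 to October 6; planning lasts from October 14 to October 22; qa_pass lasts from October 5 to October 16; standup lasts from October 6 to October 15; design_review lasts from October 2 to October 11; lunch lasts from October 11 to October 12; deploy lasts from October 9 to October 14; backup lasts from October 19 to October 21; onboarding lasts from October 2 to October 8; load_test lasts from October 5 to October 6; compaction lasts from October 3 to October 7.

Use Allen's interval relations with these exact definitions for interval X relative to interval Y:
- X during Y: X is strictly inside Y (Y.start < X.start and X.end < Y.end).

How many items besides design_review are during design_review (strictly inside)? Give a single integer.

Target design_review = [October 2, October 11].
audit [October 6, October 7] → during → counts.
backup [October 19, October 21] → after → no.
compaction [October 3, October 7] → during → counts.
deploy [October 9, October 14] → overlapped-by → no.
interview [October 2, October 6] → starts → no.
load_test [October 5, October 6] → during → counts.
lunch [October 11, October 12] → met-by → no.
onboarding [October 2, October 8] → starts → no.
planning [October 14, October 22] → after → no.
qa_pass [October 5, October 16] → overlapped-by → no.
reindex [October 1, October 11] → finished-by → no.
standup [October 6, October 15] → overlapped-by → no.
triage [October 5, October 7] → during → counts.
Total: 4.

4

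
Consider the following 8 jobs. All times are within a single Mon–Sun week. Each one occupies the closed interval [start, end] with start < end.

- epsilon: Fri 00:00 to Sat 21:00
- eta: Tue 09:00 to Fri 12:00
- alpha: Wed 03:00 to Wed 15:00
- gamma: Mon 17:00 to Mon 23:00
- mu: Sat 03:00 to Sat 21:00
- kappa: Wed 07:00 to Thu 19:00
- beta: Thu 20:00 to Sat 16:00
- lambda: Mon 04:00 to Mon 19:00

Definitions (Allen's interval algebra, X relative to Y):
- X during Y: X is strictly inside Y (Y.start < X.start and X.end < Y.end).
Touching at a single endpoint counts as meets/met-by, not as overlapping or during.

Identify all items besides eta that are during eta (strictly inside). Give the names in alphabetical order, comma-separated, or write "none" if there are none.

alpha, kappa

Target eta = [Tue 09:00, Fri 12:00].
alpha [Wed 03:00, Wed 15:00] → during → yes.
beta [Thu 20:00, Sat 16:00] → overlapped-by → no.
epsilon [Fri 00:00, Sat 21:00] → overlapped-by → no.
gamma [Mon 17:00, Mon 23:00] → before → no.
kappa [Wed 07:00, Thu 19:00] → during → yes.
lambda [Mon 04:00, Mon 19:00] → before → no.
mu [Sat 03:00, Sat 21:00] → after → no.
Result: alpha, kappa.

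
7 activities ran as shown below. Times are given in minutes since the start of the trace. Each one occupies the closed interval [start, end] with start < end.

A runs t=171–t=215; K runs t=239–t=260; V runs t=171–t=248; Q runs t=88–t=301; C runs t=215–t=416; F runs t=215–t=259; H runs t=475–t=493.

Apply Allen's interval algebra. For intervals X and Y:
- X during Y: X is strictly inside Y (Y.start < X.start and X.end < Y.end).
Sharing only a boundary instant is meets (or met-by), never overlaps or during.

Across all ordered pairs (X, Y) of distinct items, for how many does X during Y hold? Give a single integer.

Checking all 42 ordered pairs for relation 'during'; matching pairs in alphabetical order:
(A, Q): A during Q ✓
(F, Q): F during Q ✓
(K, C): K during C ✓
(K, Q): K during Q ✓
(V, Q): V during Q ✓
Count: 5.

5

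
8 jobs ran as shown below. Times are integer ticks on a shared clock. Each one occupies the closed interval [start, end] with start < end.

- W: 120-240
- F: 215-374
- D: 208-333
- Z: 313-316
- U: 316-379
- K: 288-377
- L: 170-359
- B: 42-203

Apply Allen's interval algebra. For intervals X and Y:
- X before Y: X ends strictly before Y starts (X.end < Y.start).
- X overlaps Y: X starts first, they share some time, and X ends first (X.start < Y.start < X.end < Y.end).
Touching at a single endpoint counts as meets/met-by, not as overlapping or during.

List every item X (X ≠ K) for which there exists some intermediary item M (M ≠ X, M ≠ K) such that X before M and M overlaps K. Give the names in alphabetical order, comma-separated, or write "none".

B

Target K = [288, 377].
Intermediaries M with M overlaps K: D, F, L.
Via D — items with X before D: B.
Via F — items with X before F: B.
Via L — items with X before L: none.
Union: B.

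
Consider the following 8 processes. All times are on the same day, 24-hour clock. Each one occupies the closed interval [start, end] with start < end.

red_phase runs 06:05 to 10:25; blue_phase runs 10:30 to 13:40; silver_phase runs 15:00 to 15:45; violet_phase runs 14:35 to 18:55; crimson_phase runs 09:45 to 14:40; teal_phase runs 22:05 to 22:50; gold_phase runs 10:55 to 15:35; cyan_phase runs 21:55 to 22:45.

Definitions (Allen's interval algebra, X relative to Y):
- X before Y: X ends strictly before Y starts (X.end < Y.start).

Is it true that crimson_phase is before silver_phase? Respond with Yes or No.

crimson_phase = [09:45, 14:40], silver_phase = [15:00, 15:45].
Actual relation of crimson_phase to silver_phase: before.
Asked whether 'before' holds → Yes.

Yes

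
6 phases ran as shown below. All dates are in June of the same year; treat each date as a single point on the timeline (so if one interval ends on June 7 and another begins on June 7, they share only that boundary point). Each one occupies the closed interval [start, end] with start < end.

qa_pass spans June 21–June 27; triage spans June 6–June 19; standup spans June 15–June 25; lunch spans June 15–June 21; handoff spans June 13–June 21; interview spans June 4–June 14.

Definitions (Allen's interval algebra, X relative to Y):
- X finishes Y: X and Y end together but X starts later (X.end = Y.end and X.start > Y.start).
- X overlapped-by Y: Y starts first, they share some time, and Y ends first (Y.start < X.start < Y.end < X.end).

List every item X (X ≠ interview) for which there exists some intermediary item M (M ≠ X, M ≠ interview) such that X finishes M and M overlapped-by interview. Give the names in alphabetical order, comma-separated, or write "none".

Target interview = [June 4, June 14].
Intermediaries M with M overlapped-by interview: handoff, triage.
Via handoff — items with X finishes handoff: lunch.
Via triage — items with X finishes triage: none.
Union: lunch.

lunch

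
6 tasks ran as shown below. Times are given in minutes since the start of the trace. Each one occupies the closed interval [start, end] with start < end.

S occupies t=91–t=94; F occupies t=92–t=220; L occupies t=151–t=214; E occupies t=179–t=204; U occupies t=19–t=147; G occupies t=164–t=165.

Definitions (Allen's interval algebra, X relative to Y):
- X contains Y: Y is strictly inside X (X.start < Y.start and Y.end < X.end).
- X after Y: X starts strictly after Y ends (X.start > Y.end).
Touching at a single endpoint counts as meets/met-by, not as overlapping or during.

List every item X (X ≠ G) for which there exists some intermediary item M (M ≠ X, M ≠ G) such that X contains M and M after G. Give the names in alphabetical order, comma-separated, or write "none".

Target G = [t=164, t=165].
Intermediaries M with M after G: E.
Via E — items with X contains E: F, L.
Union: F, L.

F, L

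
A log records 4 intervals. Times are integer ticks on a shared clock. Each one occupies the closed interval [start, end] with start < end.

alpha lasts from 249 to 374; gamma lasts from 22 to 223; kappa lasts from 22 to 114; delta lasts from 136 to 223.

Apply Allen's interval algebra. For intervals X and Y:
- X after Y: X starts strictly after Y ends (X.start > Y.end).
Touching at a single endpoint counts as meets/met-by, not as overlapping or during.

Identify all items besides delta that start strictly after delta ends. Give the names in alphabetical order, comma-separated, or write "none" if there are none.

alpha

Target delta = [136, 223].
alpha [249, 374] → after → yes.
gamma [22, 223] → finished-by → no.
kappa [22, 114] → before → no.
Result: alpha.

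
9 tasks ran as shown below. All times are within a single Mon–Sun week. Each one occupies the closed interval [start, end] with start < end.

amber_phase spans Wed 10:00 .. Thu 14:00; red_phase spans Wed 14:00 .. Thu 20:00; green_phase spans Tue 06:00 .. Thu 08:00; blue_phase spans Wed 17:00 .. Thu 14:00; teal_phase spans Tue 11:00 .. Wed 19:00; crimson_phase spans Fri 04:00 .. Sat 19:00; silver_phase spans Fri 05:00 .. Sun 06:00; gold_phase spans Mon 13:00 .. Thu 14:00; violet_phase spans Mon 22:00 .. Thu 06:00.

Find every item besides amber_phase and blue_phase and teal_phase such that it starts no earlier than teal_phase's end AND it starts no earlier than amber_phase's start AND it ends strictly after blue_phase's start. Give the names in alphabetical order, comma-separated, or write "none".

Conditions: its start is no earlier than teal_phase's end (X.start >= Wed 19:00) AND its start is no earlier than amber_phase's start (X.start >= Wed 10:00) AND its end is strictly after blue_phase's start (X.end > Wed 17:00).
crimson_phase: start Fri 04:00 >= Wed 19:00? ✓; start Fri 04:00 >= Wed 10:00? ✓; end Sat 19:00 > Wed 17:00? ✓ → yes.
gold_phase: start Mon 13:00 >= Wed 19:00? ✗; start Mon 13:00 >= Wed 10:00? ✗; end Thu 14:00 > Wed 17:00? ✓ → no.
green_phase: start Tue 06:00 >= Wed 19:00? ✗; start Tue 06:00 >= Wed 10:00? ✗; end Thu 08:00 > Wed 17:00? ✓ → no.
red_phase: start Wed 14:00 >= Wed 19:00? ✗; start Wed 14:00 >= Wed 10:00? ✓; end Thu 20:00 > Wed 17:00? ✓ → no.
silver_phase: start Fri 05:00 >= Wed 19:00? ✓; start Fri 05:00 >= Wed 10:00? ✓; end Sun 06:00 > Wed 17:00? ✓ → yes.
violet_phase: start Mon 22:00 >= Wed 19:00? ✗; start Mon 22:00 >= Wed 10:00? ✗; end Thu 06:00 > Wed 17:00? ✓ → no.
Result: crimson_phase, silver_phase.

crimson_phase, silver_phase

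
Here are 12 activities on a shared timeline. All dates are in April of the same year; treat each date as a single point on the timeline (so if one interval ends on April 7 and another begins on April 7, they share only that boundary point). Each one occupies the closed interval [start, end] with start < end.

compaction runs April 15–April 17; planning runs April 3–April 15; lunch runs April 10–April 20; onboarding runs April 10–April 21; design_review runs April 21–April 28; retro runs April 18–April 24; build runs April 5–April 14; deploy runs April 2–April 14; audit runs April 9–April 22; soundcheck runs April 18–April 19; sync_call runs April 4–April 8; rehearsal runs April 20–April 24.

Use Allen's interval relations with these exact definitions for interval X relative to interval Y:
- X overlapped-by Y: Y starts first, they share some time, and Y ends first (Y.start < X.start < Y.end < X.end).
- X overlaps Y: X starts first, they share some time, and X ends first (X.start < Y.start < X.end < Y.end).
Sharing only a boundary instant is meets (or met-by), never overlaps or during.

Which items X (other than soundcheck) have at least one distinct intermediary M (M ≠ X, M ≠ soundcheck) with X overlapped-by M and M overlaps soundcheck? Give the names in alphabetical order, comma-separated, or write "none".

none

Target soundcheck = [April 18, April 19].
Intermediaries M with M overlaps soundcheck: none.
Union: none.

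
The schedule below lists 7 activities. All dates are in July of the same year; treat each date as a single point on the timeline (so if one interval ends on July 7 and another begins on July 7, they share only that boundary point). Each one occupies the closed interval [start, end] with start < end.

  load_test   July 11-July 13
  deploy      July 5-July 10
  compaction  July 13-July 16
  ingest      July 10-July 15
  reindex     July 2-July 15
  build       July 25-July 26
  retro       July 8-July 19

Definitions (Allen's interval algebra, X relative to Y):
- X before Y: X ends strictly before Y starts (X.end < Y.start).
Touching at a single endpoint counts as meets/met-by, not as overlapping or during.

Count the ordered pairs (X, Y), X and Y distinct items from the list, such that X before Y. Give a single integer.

8

Checking all 42 ordered pairs for relation 'before'; matching pairs in alphabetical order:
(compaction, build): compaction before build ✓
(deploy, build): deploy before build ✓
(deploy, compaction): deploy before compaction ✓
(deploy, load_test): deploy before load_test ✓
(ingest, build): ingest before build ✓
(load_test, build): load_test before build ✓
(reindex, build): reindex before build ✓
(retro, build): retro before build ✓
Count: 8.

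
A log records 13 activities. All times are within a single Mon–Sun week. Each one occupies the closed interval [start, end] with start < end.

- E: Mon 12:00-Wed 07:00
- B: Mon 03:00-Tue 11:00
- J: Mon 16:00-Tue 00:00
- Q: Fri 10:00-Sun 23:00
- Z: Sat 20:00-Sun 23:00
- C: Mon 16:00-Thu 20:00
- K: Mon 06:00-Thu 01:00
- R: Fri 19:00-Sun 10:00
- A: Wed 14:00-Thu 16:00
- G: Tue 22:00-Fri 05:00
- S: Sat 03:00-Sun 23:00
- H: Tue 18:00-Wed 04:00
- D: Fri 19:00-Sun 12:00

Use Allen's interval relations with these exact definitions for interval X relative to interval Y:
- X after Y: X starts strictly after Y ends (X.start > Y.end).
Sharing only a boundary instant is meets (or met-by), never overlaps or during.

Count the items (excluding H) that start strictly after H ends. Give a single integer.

6

Target H = [Tue 18:00, Wed 04:00].
A [Wed 14:00, Thu 16:00] → after → counts.
B [Mon 03:00, Tue 11:00] → before → no.
C [Mon 16:00, Thu 20:00] → contains → no.
D [Fri 19:00, Sun 12:00] → after → counts.
E [Mon 12:00, Wed 07:00] → contains → no.
G [Tue 22:00, Fri 05:00] → overlapped-by → no.
J [Mon 16:00, Tue 00:00] → before → no.
K [Mon 06:00, Thu 01:00] → contains → no.
Q [Fri 10:00, Sun 23:00] → after → counts.
R [Fri 19:00, Sun 10:00] → after → counts.
S [Sat 03:00, Sun 23:00] → after → counts.
Z [Sat 20:00, Sun 23:00] → after → counts.
Total: 6.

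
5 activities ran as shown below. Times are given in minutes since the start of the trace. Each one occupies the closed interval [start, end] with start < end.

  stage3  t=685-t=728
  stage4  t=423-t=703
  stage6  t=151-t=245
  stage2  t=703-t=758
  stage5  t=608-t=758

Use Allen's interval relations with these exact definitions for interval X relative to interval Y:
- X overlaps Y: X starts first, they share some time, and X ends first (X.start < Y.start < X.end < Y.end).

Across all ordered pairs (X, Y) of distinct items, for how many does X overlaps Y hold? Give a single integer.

Checking all 20 ordered pairs for relation 'overlaps'; matching pairs in alphabetical order:
(stage3, stage2): stage3 overlaps stage2 ✓
(stage4, stage3): stage4 overlaps stage3 ✓
(stage4, stage5): stage4 overlaps stage5 ✓
Count: 3.

3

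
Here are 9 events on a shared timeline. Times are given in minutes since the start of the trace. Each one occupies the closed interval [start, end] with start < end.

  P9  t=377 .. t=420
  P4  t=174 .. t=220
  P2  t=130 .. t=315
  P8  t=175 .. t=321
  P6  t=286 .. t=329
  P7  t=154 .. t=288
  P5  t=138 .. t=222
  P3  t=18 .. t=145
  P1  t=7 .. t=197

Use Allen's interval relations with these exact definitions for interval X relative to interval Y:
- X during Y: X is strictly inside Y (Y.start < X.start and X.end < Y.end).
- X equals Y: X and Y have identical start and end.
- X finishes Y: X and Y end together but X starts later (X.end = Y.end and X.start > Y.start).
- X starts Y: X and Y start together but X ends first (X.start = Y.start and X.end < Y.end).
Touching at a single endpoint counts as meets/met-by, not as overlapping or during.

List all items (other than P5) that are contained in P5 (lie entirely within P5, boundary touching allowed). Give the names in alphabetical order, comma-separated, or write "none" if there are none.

Target P5 = [t=138, t=222].
P1 [t=7, t=197] → overlaps → no.
P2 [t=130, t=315] → contains → no.
P3 [t=18, t=145] → overlaps → no.
P4 [t=174, t=220] → during → yes.
P6 [t=286, t=329] → after → no.
P7 [t=154, t=288] → overlapped-by → no.
P8 [t=175, t=321] → overlapped-by → no.
P9 [t=377, t=420] → after → no.
Result: P4.

P4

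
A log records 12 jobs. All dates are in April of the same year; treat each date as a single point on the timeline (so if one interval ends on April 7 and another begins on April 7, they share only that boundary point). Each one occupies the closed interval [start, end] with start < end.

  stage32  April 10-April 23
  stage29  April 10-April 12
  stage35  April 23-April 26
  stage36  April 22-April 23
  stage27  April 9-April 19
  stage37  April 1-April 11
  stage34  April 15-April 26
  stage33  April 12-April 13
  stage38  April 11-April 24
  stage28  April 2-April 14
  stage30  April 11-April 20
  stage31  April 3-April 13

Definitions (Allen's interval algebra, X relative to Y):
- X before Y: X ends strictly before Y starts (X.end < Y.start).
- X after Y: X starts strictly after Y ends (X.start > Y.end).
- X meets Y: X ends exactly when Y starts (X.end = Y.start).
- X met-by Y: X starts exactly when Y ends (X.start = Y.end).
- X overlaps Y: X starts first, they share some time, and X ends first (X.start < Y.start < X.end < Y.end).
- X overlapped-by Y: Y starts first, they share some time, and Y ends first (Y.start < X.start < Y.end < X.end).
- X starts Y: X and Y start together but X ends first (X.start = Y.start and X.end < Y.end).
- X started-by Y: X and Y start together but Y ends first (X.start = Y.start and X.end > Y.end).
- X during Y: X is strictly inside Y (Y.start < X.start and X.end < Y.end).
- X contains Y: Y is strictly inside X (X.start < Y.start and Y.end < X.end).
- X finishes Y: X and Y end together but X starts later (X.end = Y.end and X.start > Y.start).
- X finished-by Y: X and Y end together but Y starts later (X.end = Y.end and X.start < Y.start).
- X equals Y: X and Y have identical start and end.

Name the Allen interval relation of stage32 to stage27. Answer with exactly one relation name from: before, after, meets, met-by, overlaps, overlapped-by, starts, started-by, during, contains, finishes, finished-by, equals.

overlapped-by

stage32 = [April 10, April 23]; stage27 = [April 9, April 19].
Compare endpoints: stage32.start > stage27.start, stage32.start < stage27.end, stage32.end > stage27.start, stage32.end > stage27.end.
That pattern is 'overlapped-by'.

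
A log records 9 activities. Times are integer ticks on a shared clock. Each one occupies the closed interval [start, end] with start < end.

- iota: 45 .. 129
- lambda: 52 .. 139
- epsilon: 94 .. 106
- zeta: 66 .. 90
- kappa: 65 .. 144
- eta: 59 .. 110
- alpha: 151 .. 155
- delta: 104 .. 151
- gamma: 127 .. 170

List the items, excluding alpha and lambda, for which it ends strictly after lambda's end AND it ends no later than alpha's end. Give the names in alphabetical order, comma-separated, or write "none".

delta, kappa

Conditions: its end is strictly after lambda's end (X.end > 139) AND its end is no later than alpha's end (X.end <= 155).
delta: end 151 > 139? ✓; end 151 <= 155? ✓ → yes.
epsilon: end 106 > 139? ✗; end 106 <= 155? ✓ → no.
eta: end 110 > 139? ✗; end 110 <= 155? ✓ → no.
gamma: end 170 > 139? ✓; end 170 <= 155? ✗ → no.
iota: end 129 > 139? ✗; end 129 <= 155? ✓ → no.
kappa: end 144 > 139? ✓; end 144 <= 155? ✓ → yes.
zeta: end 90 > 139? ✗; end 90 <= 155? ✓ → no.
Result: delta, kappa.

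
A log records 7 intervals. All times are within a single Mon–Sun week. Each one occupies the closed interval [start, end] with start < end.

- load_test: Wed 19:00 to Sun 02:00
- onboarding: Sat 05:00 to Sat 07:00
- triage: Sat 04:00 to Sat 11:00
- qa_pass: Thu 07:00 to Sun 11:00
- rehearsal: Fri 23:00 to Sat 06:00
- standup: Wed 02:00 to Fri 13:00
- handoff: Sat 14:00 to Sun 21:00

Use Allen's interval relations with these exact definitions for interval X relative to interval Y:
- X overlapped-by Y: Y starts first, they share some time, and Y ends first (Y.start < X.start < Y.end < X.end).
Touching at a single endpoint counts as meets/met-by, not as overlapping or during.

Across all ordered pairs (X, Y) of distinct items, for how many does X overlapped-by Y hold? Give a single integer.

7

Checking all 42 ordered pairs for relation 'overlapped-by'; matching pairs in alphabetical order:
(handoff, load_test): handoff overlapped-by load_test ✓
(handoff, qa_pass): handoff overlapped-by qa_pass ✓
(load_test, standup): load_test overlapped-by standup ✓
(onboarding, rehearsal): onboarding overlapped-by rehearsal ✓
(qa_pass, load_test): qa_pass overlapped-by load_test ✓
(qa_pass, standup): qa_pass overlapped-by standup ✓
(triage, rehearsal): triage overlapped-by rehearsal ✓
Count: 7.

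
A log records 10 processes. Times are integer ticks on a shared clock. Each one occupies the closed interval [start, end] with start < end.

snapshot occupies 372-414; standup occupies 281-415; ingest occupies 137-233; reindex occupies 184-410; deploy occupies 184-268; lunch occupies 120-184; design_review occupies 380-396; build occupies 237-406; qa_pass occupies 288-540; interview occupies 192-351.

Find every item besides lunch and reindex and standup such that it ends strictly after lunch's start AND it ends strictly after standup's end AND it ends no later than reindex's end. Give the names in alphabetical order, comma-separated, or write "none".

none

Conditions: its end is strictly after lunch's start (X.end > 120) AND its end is strictly after standup's end (X.end > 415) AND its end is no later than reindex's end (X.end <= 410).
build: end 406 > 120? ✓; end 406 > 415? ✗; end 406 <= 410? ✓ → no.
deploy: end 268 > 120? ✓; end 268 > 415? ✗; end 268 <= 410? ✓ → no.
design_review: end 396 > 120? ✓; end 396 > 415? ✗; end 396 <= 410? ✓ → no.
ingest: end 233 > 120? ✓; end 233 > 415? ✗; end 233 <= 410? ✓ → no.
interview: end 351 > 120? ✓; end 351 > 415? ✗; end 351 <= 410? ✓ → no.
qa_pass: end 540 > 120? ✓; end 540 > 415? ✓; end 540 <= 410? ✗ → no.
snapshot: end 414 > 120? ✓; end 414 > 415? ✗; end 414 <= 410? ✗ → no.
Result: none.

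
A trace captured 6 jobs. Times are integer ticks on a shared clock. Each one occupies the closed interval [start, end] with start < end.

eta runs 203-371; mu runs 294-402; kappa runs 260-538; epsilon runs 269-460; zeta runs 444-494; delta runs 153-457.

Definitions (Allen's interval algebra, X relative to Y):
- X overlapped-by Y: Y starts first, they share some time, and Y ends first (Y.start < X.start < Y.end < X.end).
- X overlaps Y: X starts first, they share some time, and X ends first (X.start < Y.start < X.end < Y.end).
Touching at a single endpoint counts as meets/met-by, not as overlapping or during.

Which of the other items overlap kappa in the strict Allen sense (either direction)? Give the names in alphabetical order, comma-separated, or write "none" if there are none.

delta, eta

Target kappa = [260, 538].
delta [153, 457] → overlaps → yes.
epsilon [269, 460] → during → no.
eta [203, 371] → overlaps → yes.
mu [294, 402] → during → no.
zeta [444, 494] → during → no.
Result: delta, eta.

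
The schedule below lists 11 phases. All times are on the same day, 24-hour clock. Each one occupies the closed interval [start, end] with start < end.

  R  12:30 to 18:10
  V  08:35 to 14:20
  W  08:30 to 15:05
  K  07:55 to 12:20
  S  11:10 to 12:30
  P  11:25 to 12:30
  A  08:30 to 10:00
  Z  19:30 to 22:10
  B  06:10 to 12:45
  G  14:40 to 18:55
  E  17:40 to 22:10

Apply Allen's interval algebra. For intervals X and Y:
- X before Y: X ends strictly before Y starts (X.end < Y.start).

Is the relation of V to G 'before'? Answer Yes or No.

V = [08:35, 14:20], G = [14:40, 18:55].
Actual relation of V to G: before.
Asked whether 'before' holds → Yes.

Yes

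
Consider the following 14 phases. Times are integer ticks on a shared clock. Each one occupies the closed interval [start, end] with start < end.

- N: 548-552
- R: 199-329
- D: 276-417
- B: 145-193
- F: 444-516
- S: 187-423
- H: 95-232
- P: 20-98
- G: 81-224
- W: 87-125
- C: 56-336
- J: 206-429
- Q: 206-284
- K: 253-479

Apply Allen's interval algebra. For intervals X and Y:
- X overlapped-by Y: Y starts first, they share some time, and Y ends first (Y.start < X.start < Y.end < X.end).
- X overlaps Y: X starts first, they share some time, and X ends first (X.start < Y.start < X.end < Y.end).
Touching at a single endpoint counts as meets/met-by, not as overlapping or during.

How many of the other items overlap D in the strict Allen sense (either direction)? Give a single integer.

Target D = [276, 417].
B [145, 193] → before → no.
C [56, 336] → overlaps → counts.
F [444, 516] → after → no.
G [81, 224] → before → no.
H [95, 232] → before → no.
J [206, 429] → contains → no.
K [253, 479] → contains → no.
N [548, 552] → after → no.
P [20, 98] → before → no.
Q [206, 284] → overlaps → counts.
R [199, 329] → overlaps → counts.
S [187, 423] → contains → no.
W [87, 125] → before → no.
Total: 3.

3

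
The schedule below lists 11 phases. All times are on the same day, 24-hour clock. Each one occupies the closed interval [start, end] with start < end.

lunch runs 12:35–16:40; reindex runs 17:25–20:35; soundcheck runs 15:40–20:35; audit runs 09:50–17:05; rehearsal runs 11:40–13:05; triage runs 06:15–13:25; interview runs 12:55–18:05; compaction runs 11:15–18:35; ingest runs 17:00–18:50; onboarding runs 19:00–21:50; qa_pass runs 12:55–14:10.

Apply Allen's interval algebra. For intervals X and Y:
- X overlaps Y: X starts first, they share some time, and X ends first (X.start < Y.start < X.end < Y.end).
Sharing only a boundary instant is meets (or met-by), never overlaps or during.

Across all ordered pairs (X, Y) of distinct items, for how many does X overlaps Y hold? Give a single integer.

23

Checking all 110 ordered pairs for relation 'overlaps'; matching pairs in alphabetical order:
(audit, compaction): audit overlaps compaction ✓
(audit, ingest): audit overlaps ingest ✓
(audit, interview): audit overlaps interview ✓
(audit, soundcheck): audit overlaps soundcheck ✓
(compaction, ingest): compaction overlaps ingest ✓
(compaction, reindex): compaction overlaps reindex ✓
(compaction, soundcheck): compaction overlaps soundcheck ✓
(ingest, reindex): ingest overlaps reindex ✓
(interview, ingest): interview overlaps ingest ✓
(interview, reindex): interview overlaps reindex ✓
(interview, soundcheck): interview overlaps soundcheck ✓
(lunch, interview): lunch overlaps interview ✓
(lunch, soundcheck): lunch overlaps soundcheck ✓
(rehearsal, interview): rehearsal overlaps interview ✓
(rehearsal, lunch): rehearsal overlaps lunch ✓
(rehearsal, qa_pass): rehearsal overlaps qa_pass ✓
(reindex, onboarding): reindex overlaps onboarding ✓
(soundcheck, onboarding): soundcheck overlaps onboarding ✓
(triage, audit): triage overlaps audit ✓
(triage, compaction): triage overlaps compaction ✓
(triage, interview): triage overlaps interview ✓
(triage, lunch): triage overlaps lunch ✓
(triage, qa_pass): triage overlaps qa_pass ✓
Count: 23.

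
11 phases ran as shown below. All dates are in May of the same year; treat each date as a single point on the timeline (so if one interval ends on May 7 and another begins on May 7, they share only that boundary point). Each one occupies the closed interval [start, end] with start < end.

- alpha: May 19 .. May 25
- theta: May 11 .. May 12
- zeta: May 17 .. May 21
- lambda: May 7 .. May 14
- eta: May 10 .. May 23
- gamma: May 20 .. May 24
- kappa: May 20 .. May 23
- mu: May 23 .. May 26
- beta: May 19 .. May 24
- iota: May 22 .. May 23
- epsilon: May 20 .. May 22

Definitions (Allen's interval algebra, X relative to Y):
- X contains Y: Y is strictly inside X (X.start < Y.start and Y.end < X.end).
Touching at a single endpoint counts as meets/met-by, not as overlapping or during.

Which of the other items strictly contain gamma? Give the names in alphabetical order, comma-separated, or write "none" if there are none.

alpha

Target gamma = [May 20, May 24].
alpha [May 19, May 25] → contains → yes.
beta [May 19, May 24] → finished-by → no.
epsilon [May 20, May 22] → starts → no.
eta [May 10, May 23] → overlaps → no.
iota [May 22, May 23] → during → no.
kappa [May 20, May 23] → starts → no.
lambda [May 7, May 14] → before → no.
mu [May 23, May 26] → overlapped-by → no.
theta [May 11, May 12] → before → no.
zeta [May 17, May 21] → overlaps → no.
Result: alpha.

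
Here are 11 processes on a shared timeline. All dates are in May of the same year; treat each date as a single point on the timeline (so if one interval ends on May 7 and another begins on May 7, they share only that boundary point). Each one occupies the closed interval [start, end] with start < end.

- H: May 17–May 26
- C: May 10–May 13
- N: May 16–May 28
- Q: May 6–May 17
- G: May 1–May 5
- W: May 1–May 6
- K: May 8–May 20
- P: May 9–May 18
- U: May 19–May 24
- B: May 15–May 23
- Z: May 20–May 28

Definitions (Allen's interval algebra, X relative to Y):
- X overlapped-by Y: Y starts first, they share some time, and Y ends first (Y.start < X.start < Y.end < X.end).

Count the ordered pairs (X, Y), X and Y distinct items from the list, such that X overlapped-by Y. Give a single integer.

17

Checking all 110 ordered pairs for relation 'overlapped-by'; matching pairs in alphabetical order:
(B, K): B overlapped-by K ✓
(B, P): B overlapped-by P ✓
(B, Q): B overlapped-by Q ✓
(H, B): H overlapped-by B ✓
(H, K): H overlapped-by K ✓
(H, P): H overlapped-by P ✓
(K, Q): K overlapped-by Q ✓
(N, B): N overlapped-by B ✓
(N, K): N overlapped-by K ✓
(N, P): N overlapped-by P ✓
(N, Q): N overlapped-by Q ✓
(P, Q): P overlapped-by Q ✓
(U, B): U overlapped-by B ✓
(U, K): U overlapped-by K ✓
(Z, B): Z overlapped-by B ✓
(Z, H): Z overlapped-by H ✓
(Z, U): Z overlapped-by U ✓
Count: 17.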